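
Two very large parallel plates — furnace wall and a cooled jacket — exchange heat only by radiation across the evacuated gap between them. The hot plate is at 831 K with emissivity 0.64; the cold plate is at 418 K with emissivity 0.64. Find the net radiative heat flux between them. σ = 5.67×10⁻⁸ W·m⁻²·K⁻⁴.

For two infinite grey parallel plates, q = σ(T₁⁴ − T₂⁴)/(1/ε₁ + 1/ε₂ − 1).
T₁⁴ − T₂⁴ = 4.769×10¹¹ − 3.053×10¹⁰ = 4.463×10¹¹ K⁴.
1/ε₁ + 1/ε₂ − 1 = 1.562 + 1.562 − 1 = 2.125.
q = 5.67×10⁻⁸ × 4.463×10¹¹ / 2.125.

q ≈ 11900 W/m²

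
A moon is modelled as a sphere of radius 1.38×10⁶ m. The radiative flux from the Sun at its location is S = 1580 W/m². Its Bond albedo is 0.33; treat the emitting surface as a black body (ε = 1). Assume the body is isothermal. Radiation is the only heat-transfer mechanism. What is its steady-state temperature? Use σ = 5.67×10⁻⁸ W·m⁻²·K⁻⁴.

At equilibrium, absorbed power = emitted power.
Absorbing cross-section = πr² = 5.983×10¹² m²; emitting surface = 4πr² = 2.393×10¹³ m² (ratio 4).
(1−a)S·A_cross = εσ·A_surf·T⁴  ⇒  T⁴ = (1−a)S/(4σ).
T⁴ = 0.670·1580/(4·5.67×10⁻⁸) = 4.668×10⁹ K⁴.
T = (4.668×10⁹)^(1/4).

T ≈ 261 K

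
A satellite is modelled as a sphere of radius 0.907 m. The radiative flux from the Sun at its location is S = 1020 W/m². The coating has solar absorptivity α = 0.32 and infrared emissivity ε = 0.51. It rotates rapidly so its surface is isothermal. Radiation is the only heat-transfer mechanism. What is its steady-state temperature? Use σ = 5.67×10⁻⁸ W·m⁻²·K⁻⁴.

At equilibrium, absorbed power = emitted power.
Absorbing cross-section = πr² = 2.584 m²; emitting surface = 4πr² = 10.34 m² (ratio 4).
αS·A_cross = εσ·A_surf·T⁴  ⇒  T⁴ = αS/(ε·4σ).
T⁴ = 0.320·1020/(0.51·4·5.67×10⁻⁸) = 2.822×10⁹ K⁴.
T = (2.822×10⁹)^(1/4).

T ≈ 230 K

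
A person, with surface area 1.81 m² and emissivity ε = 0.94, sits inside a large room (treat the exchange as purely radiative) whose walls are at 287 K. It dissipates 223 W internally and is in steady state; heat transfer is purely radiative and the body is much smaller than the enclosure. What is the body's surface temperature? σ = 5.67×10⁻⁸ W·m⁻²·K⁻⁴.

T ≈ 309 K

For a small grey body in a large enclosure, net radiated power = εσA(T⁴ − T_w⁴).
Steady state: P = εσA(T⁴ − T_w⁴) with A = 1.81 m².
T⁴ = P/(εσA) + T_w⁴ = 223/(0.94·5.67×10⁻⁸·1.810) + (287)⁴
    = 2.312×10⁹ + 6.785×10⁹ = 9.096×10⁹ K⁴.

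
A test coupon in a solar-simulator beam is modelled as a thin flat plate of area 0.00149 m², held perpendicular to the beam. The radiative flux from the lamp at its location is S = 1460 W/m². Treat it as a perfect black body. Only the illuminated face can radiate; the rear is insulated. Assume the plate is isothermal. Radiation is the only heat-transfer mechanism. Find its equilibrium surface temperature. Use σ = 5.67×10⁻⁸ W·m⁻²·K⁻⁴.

At equilibrium, absorbed power = emitted power.
Absorbing cross-section = A = 0.001490 m²; emitting surface = A = 0.001490 m² (ratio 1).
S·A_cross = εσ·A_surf·T⁴  ⇒  T⁴ = S/(1σ).
T⁴ = 1.00·1460/(1·5.67×10⁻⁸) = 2.575×10¹⁰ K⁴.
T = (2.575×10¹⁰)^(1/4).

T ≈ 401 K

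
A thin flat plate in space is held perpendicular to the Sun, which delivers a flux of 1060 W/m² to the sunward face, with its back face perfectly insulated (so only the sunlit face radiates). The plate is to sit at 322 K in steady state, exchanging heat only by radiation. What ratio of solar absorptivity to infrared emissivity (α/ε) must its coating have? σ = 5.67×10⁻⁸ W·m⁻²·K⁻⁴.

Balance: αS·A = εσ·1A·T⁴ ⇒ α/ε = σT⁴/S.
α/ε = 5.67×10⁻⁸·(322)⁴/1060 = 5.67×10⁻⁸·1.075×10¹⁰/1060.

α/ε ≈ 0.575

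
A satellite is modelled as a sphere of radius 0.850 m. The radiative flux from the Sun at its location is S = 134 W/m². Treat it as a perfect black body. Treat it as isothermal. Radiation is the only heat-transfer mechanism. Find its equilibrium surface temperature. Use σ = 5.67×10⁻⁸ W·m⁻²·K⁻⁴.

T ≈ 156 K

At equilibrium, absorbed power = emitted power.
Absorbing cross-section = πr² = 2.270 m²; emitting surface = 4πr² = 9.079 m² (ratio 4).
S·A_cross = εσ·A_surf·T⁴  ⇒  T⁴ = S/(4σ).
T⁴ = 1.00·134/(4·5.67×10⁻⁸) = 5.908×10⁸ K⁴.
T = (5.908×10⁸)^(1/4).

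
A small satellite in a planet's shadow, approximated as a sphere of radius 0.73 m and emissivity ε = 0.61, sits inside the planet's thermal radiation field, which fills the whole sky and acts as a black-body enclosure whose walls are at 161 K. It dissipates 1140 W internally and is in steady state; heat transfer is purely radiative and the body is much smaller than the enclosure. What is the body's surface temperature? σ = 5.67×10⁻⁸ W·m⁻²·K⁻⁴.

T ≈ 273 K

For a small grey body in a large enclosure, net radiated power = εσA(T⁴ − T_w⁴).
Steady state: P = εσA(T⁴ − T_w⁴) with A = 4πr² = 6.697 m².
T⁴ = P/(εσA) + T_w⁴ = 1140/(0.61·5.67×10⁻⁸·6.697) + (161)⁴
    = 4.922×10⁹ + 6.719×10⁸ = 5.594×10⁹ K⁴.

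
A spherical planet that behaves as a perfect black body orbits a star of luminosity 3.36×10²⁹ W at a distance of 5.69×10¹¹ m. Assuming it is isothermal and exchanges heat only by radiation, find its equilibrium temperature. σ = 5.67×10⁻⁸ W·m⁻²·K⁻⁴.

First find the stellar flux at distance d: S = L/(4πd²) = 3.36×10²⁹/(4π·(5.69×10¹¹)²) = 82590 W/m².
For an isothermal sphere, absorbed (1−a)S·πr² = emitted σ·4πr²·T⁴, so T⁴ = (1−a)S/(4σ).
T⁴ = 1.00·82590/(4·5.67×10⁻⁸) = 3.641×10¹¹ K⁴.

T ≈ 777 K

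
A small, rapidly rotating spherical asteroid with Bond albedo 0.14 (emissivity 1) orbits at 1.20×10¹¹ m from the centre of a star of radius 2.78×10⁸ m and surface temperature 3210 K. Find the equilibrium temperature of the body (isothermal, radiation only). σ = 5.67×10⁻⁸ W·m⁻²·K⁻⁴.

T ≈ 105 K

The star's surface emits σT_*⁴; at distance d the flux is S = σT_*⁴(R_*/d)².
S = 5.67×10⁻⁸·(3210)⁴·(2.78×10⁸/1.20×10¹¹)² = 32.31 W/m².
For an isothermal sphere T⁴ = (1−a)S/(4σ) = 1.225×10⁸ K⁴.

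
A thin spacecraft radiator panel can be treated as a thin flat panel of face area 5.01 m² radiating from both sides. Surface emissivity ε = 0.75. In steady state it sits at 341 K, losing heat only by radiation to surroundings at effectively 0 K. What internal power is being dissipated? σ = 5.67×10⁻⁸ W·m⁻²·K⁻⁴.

P ≈ 5760 W

Steady state: P = εσA T⁴.
A = 2·5.01 = 10.02 m²; T⁴ = (341)⁴ = 1.352×10¹⁰ K⁴.
P = 0.75 × 5.67×10⁻⁸ × 10.02 × 1.352×10¹⁰.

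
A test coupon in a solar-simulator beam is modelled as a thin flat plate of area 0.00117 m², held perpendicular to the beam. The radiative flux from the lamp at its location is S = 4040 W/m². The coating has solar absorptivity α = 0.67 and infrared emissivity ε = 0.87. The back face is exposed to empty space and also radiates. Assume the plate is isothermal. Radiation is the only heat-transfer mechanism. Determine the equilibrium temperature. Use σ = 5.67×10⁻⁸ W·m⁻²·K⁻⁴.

At equilibrium, absorbed power = emitted power.
Absorbing cross-section = A = 0.001170 m²; emitting surface = 2A = 0.002340 m² (ratio 2).
αS·A_cross = εσ·A_surf·T⁴  ⇒  T⁴ = αS/(ε·2σ).
T⁴ = 0.670·4040/(0.87·2·5.67×10⁻⁸) = 2.744×10¹⁰ K⁴.
T = (2.744×10¹⁰)^(1/4).

T ≈ 407 K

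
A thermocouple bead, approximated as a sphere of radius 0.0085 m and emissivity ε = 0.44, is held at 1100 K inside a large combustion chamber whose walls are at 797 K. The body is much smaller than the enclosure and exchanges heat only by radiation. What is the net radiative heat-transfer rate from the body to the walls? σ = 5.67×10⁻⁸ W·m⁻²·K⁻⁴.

P_net ≈ 24.0 W

For a small grey body in a large enclosure: P_net = εσA(T_body⁴ − T_wall⁴).
A = 4πr² = 9.079×10⁻⁴ m²; T_body⁴ − T_wall⁴ = 1.464×10¹² − 4.035×10¹¹ = 1.061×10¹² K⁴.
|P_net| = 0.44·5.67×10⁻⁸·9.079×10⁻⁴·1.061×10¹².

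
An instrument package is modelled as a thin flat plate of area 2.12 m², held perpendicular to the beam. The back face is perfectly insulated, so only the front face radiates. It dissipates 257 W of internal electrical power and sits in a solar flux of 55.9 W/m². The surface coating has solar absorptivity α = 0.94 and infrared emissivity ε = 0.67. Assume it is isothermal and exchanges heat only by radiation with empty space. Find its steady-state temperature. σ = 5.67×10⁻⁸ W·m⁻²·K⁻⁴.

T ≈ 260 K

At steady state, absorbed solar power + internal power = radiated power.
Absorbed: α·S·A_cross = 0.94·55.9·2.120 = 111.4 W (cross-section A).
Total input = 111.4 + 257 = 368.4 W.
Radiated: εσ·A_surf·T⁴ with A_surf = A = 2.120 m².
T⁴ = 368.4/(0.67·5.67×10⁻⁸·2.120) = 4.574×10⁹ K⁴.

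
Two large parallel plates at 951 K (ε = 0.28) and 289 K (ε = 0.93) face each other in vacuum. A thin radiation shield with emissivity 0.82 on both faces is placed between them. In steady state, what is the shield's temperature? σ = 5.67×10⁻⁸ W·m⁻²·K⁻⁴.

In steady state the net flux on the hot side equals that on the cold side.
σ(T₁⁴−T_s⁴)/D₁ = σ(T_s⁴−T₂⁴)/D₂, with D₁ = 1/ε₁+1/ε_s−1 = 3.791, D₂ = 1/ε_s+1/ε₂−1 = 1.295.
Solve for T_s⁴: T_s⁴ = (D₂·T₁⁴ + D₁·T₂⁴)/(D₁+D₂) = 2.134×10¹¹ K⁴.

T_s ≈ 680 K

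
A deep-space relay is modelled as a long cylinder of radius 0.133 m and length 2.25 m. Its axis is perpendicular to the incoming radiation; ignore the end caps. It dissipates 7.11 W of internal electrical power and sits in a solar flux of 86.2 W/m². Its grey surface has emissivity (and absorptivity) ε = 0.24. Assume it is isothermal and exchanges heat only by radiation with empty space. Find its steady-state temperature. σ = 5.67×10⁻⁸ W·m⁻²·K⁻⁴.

T ≈ 166 K

At steady state, absorbed solar power + internal power = radiated power.
Absorbed: α·S·A_cross = 0.24·86.2·0.5985 = 12.38 W (cross-section 2rL).
Total input = 12.38 + 7.11 = 19.49 W.
Radiated: εσ·A_surf·T⁴ with A_surf = 2πrL = 1.880 m².
T⁴ = 19.49/(0.24·5.67×10⁻⁸·1.880) = 7.618×10⁸ K⁴.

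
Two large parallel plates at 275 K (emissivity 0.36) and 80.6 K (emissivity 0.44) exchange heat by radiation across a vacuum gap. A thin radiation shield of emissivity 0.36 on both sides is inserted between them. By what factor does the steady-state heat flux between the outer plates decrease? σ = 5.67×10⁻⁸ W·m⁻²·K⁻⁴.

Without shield: q₀ = σΔ(T⁴)/(1/ε₁+1/ε₂−1) with denominator 4.051.
With shield the two gaps are in series; the resistances add: (1/ε₁+1/ε_s−1)+(1/ε_s+1/ε₂−1) = 4.556+4.051 = 8.606.
Heat-flux ratio q₀/q = 8.606/4.051.

factor ≈ 2.12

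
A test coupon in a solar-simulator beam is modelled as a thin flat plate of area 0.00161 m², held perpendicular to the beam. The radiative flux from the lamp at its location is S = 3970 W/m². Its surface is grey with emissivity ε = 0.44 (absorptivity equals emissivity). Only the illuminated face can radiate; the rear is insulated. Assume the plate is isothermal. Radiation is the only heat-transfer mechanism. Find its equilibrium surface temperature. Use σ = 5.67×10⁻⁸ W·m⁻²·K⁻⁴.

T ≈ 514 K

At equilibrium, absorbed power = emitted power.
Absorbing cross-section = A = 0.001610 m²; emitting surface = A = 0.001610 m² (ratio 1).
εS·A_cross = εσ·A_surf·T⁴  ⇒  T⁴ = S/(1σ)   (ε cancels).
T⁴ = 3970/(1·5.67×10⁻⁸) = 7.002×10¹⁰ K⁴.
T = (7.002×10¹⁰)^(1/4).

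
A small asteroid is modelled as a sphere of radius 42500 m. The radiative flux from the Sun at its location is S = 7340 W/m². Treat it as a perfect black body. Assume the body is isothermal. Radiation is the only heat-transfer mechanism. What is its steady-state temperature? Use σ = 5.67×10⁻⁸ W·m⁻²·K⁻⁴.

At equilibrium, absorbed power = emitted power.
Absorbing cross-section = πr² = 5.675×10⁹ m²; emitting surface = 4πr² = 2.270×10¹⁰ m² (ratio 4).
S·A_cross = εσ·A_surf·T⁴  ⇒  T⁴ = S/(4σ).
T⁴ = 1.00·7340/(4·5.67×10⁻⁸) = 3.236×10¹⁰ K⁴.
T = (3.236×10¹⁰)^(1/4).

T ≈ 424 K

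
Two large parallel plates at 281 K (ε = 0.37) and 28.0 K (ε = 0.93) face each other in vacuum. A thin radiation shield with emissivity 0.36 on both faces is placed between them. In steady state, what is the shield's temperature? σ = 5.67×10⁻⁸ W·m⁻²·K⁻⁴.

In steady state the net flux on the hot side equals that on the cold side.
σ(T₁⁴−T_s⁴)/D₁ = σ(T_s⁴−T₂⁴)/D₂, with D₁ = 1/ε₁+1/ε_s−1 = 4.480, D₂ = 1/ε_s+1/ε₂−1 = 2.853.
Solve for T_s⁴: T_s⁴ = (D₂·T₁⁴ + D₁·T₂⁴)/(D₁+D₂) = 2.426×10⁹ K⁴.

T_s ≈ 222 K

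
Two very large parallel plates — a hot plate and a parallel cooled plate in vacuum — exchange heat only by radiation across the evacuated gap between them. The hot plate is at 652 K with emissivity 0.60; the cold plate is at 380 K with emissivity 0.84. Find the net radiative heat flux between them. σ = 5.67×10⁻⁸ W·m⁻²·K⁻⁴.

For two infinite grey parallel plates, q = σ(T₁⁴ − T₂⁴)/(1/ε₁ + 1/ε₂ − 1).
T₁⁴ − T₂⁴ = 1.807×10¹¹ − 2.085×10¹⁰ = 1.599×10¹¹ K⁴.
1/ε₁ + 1/ε₂ − 1 = 1.667 + 1.190 − 1 = 1.857.
q = 5.67×10⁻⁸ × 1.599×10¹¹ / 1.857.

q ≈ 4880 W/m²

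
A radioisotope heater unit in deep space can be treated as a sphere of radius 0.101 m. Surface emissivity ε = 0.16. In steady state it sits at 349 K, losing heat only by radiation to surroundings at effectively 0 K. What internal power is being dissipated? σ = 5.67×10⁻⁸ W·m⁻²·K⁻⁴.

P ≈ 17.3 W

Steady state: P = εσA T⁴.
A = 4πr² = 0.1282 m²; T⁴ = (349)⁴ = 1.484×10¹⁰ K⁴.
P = 0.16 × 5.67×10⁻⁸ × 0.1282 × 1.484×10¹⁰.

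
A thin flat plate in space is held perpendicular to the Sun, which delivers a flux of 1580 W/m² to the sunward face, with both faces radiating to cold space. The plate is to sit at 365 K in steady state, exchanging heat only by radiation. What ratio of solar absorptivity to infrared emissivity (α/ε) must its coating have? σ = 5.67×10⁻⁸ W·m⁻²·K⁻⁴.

α/ε ≈ 1.27

Balance: αS·A = εσ·2A·T⁴ ⇒ α/ε = 2σT⁴/S.
α/ε = 2·5.67×10⁻⁸·(365)⁴/1580 = 2·5.67×10⁻⁸·1.775×10¹⁰/1580.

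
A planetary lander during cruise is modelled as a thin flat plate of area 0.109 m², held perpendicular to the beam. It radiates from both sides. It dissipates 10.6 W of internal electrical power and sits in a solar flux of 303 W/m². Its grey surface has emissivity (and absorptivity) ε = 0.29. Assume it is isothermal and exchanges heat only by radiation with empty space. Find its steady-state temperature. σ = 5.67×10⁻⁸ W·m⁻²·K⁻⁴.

T ≈ 274 K

At steady state, absorbed solar power + internal power = radiated power.
Absorbed: α·S·A_cross = 0.29·303·0.1090 = 9.578 W (cross-section A).
Total input = 9.578 + 10.6 = 20.18 W.
Radiated: εσ·A_surf·T⁴ with A_surf = 2A = 0.2180 m².
T⁴ = 20.18/(0.29·5.67×10⁻⁸·0.2180) = 5.629×10⁹ K⁴.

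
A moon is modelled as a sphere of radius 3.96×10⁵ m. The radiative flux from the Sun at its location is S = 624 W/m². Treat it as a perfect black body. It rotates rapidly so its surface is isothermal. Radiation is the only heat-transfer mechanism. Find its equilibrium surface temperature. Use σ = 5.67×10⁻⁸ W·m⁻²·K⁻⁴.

At equilibrium, absorbed power = emitted power.
Absorbing cross-section = πr² = 4.927×10¹¹ m²; emitting surface = 4πr² = 1.971×10¹² m² (ratio 4).
S·A_cross = εσ·A_surf·T⁴  ⇒  T⁴ = S/(4σ).
T⁴ = 1.00·624/(4·5.67×10⁻⁸) = 2.751×10⁹ K⁴.
T = (2.751×10⁹)^(1/4).

T ≈ 229 K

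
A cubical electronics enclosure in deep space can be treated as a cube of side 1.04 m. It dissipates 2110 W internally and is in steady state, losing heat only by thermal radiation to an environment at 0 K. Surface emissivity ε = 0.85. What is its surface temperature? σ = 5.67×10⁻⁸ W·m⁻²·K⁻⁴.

Steady state: internal power = radiated power, P = εσA T⁴.
Radiating area A = 6L² = 6.490 m².
T⁴ = P/(εσA) = 2110/(0.85·5.67×10⁻⁸·6.490) = 6.746×10⁹ K⁴.
T = (6.746×10⁹)^(1/4).

T ≈ 287 K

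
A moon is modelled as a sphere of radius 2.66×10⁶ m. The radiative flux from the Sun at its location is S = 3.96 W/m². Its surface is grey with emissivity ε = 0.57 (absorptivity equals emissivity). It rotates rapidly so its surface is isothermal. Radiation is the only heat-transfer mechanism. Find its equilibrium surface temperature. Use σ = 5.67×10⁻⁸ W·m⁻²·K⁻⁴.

T ≈ 64.6 K

At equilibrium, absorbed power = emitted power.
Absorbing cross-section = πr² = 2.223×10¹³ m²; emitting surface = 4πr² = 8.891×10¹³ m² (ratio 4).
εS·A_cross = εσ·A_surf·T⁴  ⇒  T⁴ = S/(4σ)   (ε cancels).
T⁴ = 3.96/(4·5.67×10⁻⁸) = 1.746×10⁷ K⁴.
T = (1.746×10⁷)^(1/4).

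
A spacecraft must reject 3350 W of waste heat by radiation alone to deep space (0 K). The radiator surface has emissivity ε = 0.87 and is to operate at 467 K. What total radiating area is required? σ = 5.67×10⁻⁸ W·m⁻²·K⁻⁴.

P = εσA T⁴ ⇒ A = P/(εσT⁴).
T⁴ = 4.756×10¹⁰ K⁴.
A = 3350/(0.87 × 5.67×10⁻⁸ × 4.756×10¹⁰).

A ≈ 1.43 m²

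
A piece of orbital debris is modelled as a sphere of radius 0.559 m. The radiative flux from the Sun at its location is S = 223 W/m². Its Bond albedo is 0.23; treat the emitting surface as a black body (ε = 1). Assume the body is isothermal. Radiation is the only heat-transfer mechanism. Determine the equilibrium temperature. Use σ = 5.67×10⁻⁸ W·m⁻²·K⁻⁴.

At equilibrium, absorbed power = emitted power.
Absorbing cross-section = πr² = 0.9817 m²; emitting surface = 4πr² = 3.927 m² (ratio 4).
(1−a)S·A_cross = εσ·A_surf·T⁴  ⇒  T⁴ = (1−a)S/(4σ).
T⁴ = 0.770·223/(4·5.67×10⁻⁸) = 7.571×10⁸ K⁴.
T = (7.571×10⁸)^(1/4).

T ≈ 166 K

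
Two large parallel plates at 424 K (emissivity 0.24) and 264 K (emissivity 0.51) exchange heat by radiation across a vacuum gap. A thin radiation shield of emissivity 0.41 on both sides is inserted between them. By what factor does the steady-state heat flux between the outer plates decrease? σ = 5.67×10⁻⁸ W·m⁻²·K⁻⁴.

Without shield: q₀ = σΔ(T⁴)/(1/ε₁+1/ε₂−1) with denominator 5.127.
With shield the two gaps are in series; the resistances add: (1/ε₁+1/ε_s−1)+(1/ε_s+1/ε₂−1) = 5.606+3.400 = 9.005.
Heat-flux ratio q₀/q = 9.005/5.127.

factor ≈ 1.76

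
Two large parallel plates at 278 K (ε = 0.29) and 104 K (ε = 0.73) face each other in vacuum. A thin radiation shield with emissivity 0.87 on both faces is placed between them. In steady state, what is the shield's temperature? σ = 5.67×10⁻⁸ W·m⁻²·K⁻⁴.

T_s ≈ 208 K

In steady state the net flux on the hot side equals that on the cold side.
σ(T₁⁴−T_s⁴)/D₁ = σ(T_s⁴−T₂⁴)/D₂, with D₁ = 1/ε₁+1/ε_s−1 = 3.598, D₂ = 1/ε_s+1/ε₂−1 = 1.519.
Solve for T_s⁴: T_s⁴ = (D₂·T₁⁴ + D₁·T₂⁴)/(D₁+D₂) = 1.856×10⁹ K⁴.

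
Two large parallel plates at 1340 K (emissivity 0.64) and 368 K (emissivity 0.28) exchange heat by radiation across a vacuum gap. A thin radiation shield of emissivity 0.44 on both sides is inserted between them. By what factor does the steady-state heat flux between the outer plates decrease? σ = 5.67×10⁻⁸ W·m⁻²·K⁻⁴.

Without shield: q₀ = σΔ(T⁴)/(1/ε₁+1/ε₂−1) with denominator 4.134.
With shield the two gaps are in series; the resistances add: (1/ε₁+1/ε_s−1)+(1/ε_s+1/ε₂−1) = 2.835+4.844 = 7.679.
Heat-flux ratio q₀/q = 7.679/4.134.

factor ≈ 1.86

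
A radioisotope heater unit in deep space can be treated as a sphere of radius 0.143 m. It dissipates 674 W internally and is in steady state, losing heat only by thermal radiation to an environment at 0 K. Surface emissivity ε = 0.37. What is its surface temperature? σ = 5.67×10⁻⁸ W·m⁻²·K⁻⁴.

Steady state: internal power = radiated power, P = εσA T⁴.
Radiating area A = 4πr² = 0.2570 m².
T⁴ = P/(εσA) = 674/(0.37·5.67×10⁻⁸·0.2570) = 1.250×10¹¹ K⁴.
T = (1.250×10¹¹)^(1/4).

T ≈ 595 K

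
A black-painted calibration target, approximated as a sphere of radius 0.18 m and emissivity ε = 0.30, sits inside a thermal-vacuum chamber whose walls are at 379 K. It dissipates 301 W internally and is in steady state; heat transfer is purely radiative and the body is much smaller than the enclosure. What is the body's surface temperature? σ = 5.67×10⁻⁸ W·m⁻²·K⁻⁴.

For a small grey body in a large enclosure, net radiated power = εσA(T⁴ − T_w⁴).
Steady state: P = εσA(T⁴ − T_w⁴) with A = 4πr² = 0.4072 m².
T⁴ = P/(εσA) + T_w⁴ = 301/(0.30·5.67×10⁻⁸·0.4072) + (379)⁴
    = 4.346×10¹⁰ + 2.063×10¹⁰ = 6.409×10¹⁰ K⁴.

T ≈ 503 K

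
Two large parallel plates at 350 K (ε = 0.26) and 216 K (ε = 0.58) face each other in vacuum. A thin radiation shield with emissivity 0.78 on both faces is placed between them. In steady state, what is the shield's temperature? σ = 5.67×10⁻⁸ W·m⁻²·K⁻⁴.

In steady state the net flux on the hot side equals that on the cold side.
σ(T₁⁴−T_s⁴)/D₁ = σ(T_s⁴−T₂⁴)/D₂, with D₁ = 1/ε₁+1/ε_s−1 = 4.128, D₂ = 1/ε_s+1/ε₂−1 = 2.006.
Solve for T_s⁴: T_s⁴ = (D₂·T₁⁴ + D₁·T₂⁴)/(D₁+D₂) = 6.373×10⁹ K⁴.

T_s ≈ 283 K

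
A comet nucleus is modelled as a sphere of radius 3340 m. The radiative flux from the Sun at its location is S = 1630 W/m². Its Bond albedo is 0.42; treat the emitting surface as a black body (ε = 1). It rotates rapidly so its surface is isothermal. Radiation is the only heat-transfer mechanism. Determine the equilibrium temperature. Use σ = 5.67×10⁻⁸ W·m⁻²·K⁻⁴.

T ≈ 254 K

At equilibrium, absorbed power = emitted power.
Absorbing cross-section = πr² = 3.505×10⁷ m²; emitting surface = 4πr² = 1.402×10⁸ m² (ratio 4).
(1−a)S·A_cross = εσ·A_surf·T⁴  ⇒  T⁴ = (1−a)S/(4σ).
T⁴ = 0.580·1630/(4·5.67×10⁻⁸) = 4.168×10⁹ K⁴.
T = (4.168×10⁹)^(1/4).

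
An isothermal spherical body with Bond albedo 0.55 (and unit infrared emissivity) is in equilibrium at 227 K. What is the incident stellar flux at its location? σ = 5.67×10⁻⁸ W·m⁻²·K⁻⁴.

S ≈ 1340 W/m²

(1−a)S·πr² = σ·4πr²·T⁴ ⇒ S = 4σT⁴/(1−a).
S = 4·5.67×10⁻⁸·2.655×10⁹/0.450.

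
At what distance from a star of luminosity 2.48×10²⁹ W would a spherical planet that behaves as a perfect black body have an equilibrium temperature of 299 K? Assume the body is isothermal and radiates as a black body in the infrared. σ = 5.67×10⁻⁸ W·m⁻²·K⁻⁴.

d ≈ 3.30×10¹² m

For an isothermal black-emitting sphere, (1−a)S·πr² = σ·4πr²·T⁴ ⇒ S = 4σT⁴/(1−a).
S = 4·5.67×10⁻⁸·(299)⁴/1.00 = 1813 W/m².
Flux falls as S = L/(4πd²), so d = √(L/(4πS)) = √(2.48×10²⁹/(4π·1813)).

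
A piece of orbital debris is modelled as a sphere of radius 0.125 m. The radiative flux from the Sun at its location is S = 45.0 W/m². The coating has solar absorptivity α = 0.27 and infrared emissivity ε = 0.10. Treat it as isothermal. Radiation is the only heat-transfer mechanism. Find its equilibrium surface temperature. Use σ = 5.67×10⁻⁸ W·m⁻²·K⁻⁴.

T ≈ 152 K

At equilibrium, absorbed power = emitted power.
Absorbing cross-section = πr² = 0.04909 m²; emitting surface = 4πr² = 0.1963 m² (ratio 4).
αS·A_cross = εσ·A_surf·T⁴  ⇒  T⁴ = αS/(ε·4σ).
T⁴ = 0.270·45.0/(0.10·4·5.67×10⁻⁸) = 5.357×10⁸ K⁴.
T = (5.357×10⁸)^(1/4).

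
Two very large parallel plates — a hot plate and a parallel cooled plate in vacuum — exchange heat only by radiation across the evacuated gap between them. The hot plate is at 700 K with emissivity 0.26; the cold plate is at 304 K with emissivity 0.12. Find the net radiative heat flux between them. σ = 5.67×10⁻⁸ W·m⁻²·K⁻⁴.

For two infinite grey parallel plates, q = σ(T₁⁴ − T₂⁴)/(1/ε₁ + 1/ε₂ − 1).
T₁⁴ − T₂⁴ = 2.401×10¹¹ − 8.541×10⁹ = 2.316×10¹¹ K⁴.
1/ε₁ + 1/ε₂ − 1 = 3.846 + 8.333 − 1 = 11.18.
q = 5.67×10⁻⁸ × 2.316×10¹¹ / 11.18.

q ≈ 1170 W/m²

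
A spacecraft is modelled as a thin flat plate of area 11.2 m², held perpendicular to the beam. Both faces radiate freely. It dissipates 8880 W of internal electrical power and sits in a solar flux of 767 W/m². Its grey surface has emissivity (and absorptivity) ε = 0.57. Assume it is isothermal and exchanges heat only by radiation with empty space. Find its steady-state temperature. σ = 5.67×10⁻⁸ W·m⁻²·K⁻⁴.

At steady state, absorbed solar power + internal power = radiated power.
Absorbed: α·S·A_cross = 0.57·767·11.20 = 4897 W (cross-section A).
Total input = 4897 + 8880 = 13780 W.
Radiated: εσ·A_surf·T⁴ with A_surf = 2A = 22.40 m².
T⁴ = 13780/(0.57·5.67×10⁻⁸·22.40) = 1.903×10¹⁰ K⁴.

T ≈ 371 K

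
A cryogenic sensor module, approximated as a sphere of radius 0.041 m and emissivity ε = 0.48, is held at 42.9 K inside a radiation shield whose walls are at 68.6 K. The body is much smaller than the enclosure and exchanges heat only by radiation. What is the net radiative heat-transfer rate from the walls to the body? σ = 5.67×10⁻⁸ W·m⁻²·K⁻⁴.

For a small grey body in a large enclosure: P_net = εσA(T_body⁴ − T_wall⁴).
A = 4πr² = 0.02112 m²; T_body⁴ − T_wall⁴ = 3.387×10⁶ − 2.215×10⁷ = -1.876×10⁷ K⁴.
|P_net| = 0.48·5.67×10⁻⁸·0.02112·1.876×10⁷.

P_net ≈ 0.0108 W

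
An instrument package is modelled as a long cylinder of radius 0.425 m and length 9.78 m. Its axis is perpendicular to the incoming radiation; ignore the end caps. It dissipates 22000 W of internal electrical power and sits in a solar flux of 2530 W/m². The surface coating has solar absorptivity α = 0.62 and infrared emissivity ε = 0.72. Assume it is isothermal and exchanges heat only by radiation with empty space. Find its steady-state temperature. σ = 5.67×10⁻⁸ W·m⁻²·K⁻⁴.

At steady state, absorbed solar power + internal power = radiated power.
Absorbed: α·S·A_cross = 0.62·2530·8.313 = 13040 W (cross-section 2rL).
Total input = 13040 + 22000 = 35040 W.
Radiated: εσ·A_surf·T⁴ with A_surf = 2πrL = 26.12 m².
T⁴ = 35040/(0.72·5.67×10⁻⁸·26.12) = 3.287×10¹⁰ K⁴.

T ≈ 426 K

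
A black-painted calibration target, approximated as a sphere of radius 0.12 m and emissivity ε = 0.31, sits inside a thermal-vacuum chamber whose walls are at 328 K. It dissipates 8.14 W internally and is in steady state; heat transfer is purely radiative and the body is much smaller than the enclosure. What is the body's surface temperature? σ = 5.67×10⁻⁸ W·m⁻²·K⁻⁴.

For a small grey body in a large enclosure, net radiated power = εσA(T⁴ − T_w⁴).
Steady state: P = εσA(T⁴ − T_w⁴) with A = 4πr² = 0.1810 m².
T⁴ = P/(εσA) + T_w⁴ = 8.14/(0.31·5.67×10⁻⁸·0.1810) + (328)⁴
    = 2.559×10⁹ + 1.157×10¹⁰ = 1.413×10¹⁰ K⁴.

T ≈ 345 K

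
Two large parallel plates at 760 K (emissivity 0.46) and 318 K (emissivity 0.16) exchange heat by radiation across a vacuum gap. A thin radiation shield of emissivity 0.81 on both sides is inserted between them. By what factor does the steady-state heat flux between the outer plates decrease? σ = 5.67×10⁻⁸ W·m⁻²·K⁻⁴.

factor ≈ 1.20

Without shield: q₀ = σΔ(T⁴)/(1/ε₁+1/ε₂−1) with denominator 7.424.
With shield the two gaps are in series; the resistances add: (1/ε₁+1/ε_s−1)+(1/ε_s+1/ε₂−1) = 2.408+6.485 = 8.893.
Heat-flux ratio q₀/q = 8.893/7.424.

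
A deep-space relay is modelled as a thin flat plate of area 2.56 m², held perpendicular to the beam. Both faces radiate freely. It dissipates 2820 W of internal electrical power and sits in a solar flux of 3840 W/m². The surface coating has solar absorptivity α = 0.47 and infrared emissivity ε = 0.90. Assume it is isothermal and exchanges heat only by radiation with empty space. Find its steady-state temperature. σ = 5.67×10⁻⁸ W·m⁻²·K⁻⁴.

At steady state, absorbed solar power + internal power = radiated power.
Absorbed: α·S·A_cross = 0.47·3840·2.560 = 4620 W (cross-section A).
Total input = 4620 + 2820 = 7440 W.
Radiated: εσ·A_surf·T⁴ with A_surf = 2A = 5.120 m².
T⁴ = 7440/(0.90·5.67×10⁻⁸·5.120) = 2.848×10¹⁰ K⁴.

T ≈ 411 K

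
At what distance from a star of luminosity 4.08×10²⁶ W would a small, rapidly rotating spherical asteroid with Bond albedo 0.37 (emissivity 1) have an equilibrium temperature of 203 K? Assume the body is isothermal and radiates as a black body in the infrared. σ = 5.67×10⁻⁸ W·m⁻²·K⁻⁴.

d ≈ 2.30×10¹¹ m

For an isothermal black-emitting sphere, (1−a)S·πr² = σ·4πr²·T⁴ ⇒ S = 4σT⁴/(1−a).
S = 4·5.67×10⁻⁸·(203)⁴/0.630 = 611.3 W/m².
Flux falls as S = L/(4πd²), so d = √(L/(4πS)) = √(4.08×10²⁶/(4π·611.3)).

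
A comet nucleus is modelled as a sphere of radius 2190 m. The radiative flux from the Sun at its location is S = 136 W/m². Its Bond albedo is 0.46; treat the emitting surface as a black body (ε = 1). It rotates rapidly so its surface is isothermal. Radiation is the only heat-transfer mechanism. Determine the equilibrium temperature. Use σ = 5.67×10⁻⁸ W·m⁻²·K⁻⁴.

At equilibrium, absorbed power = emitted power.
Absorbing cross-section = πr² = 1.507×10⁷ m²; emitting surface = 4πr² = 6.027×10⁷ m² (ratio 4).
(1−a)S·A_cross = εσ·A_surf·T⁴  ⇒  T⁴ = (1−a)S/(4σ).
T⁴ = 0.540·136/(4·5.67×10⁻⁸) = 3.238×10⁸ K⁴.
T = (3.238×10⁸)^(1/4).

T ≈ 134 K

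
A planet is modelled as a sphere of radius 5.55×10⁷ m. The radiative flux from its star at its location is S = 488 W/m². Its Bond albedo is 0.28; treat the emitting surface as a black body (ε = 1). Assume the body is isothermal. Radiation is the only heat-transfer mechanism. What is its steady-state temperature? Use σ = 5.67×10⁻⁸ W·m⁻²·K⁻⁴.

At equilibrium, absorbed power = emitted power.
Absorbing cross-section = πr² = 9.677×10¹⁵ m²; emitting surface = 4πr² = 3.871×10¹⁶ m² (ratio 4).
(1−a)S·A_cross = εσ·A_surf·T⁴  ⇒  T⁴ = (1−a)S/(4σ).
T⁴ = 0.720·488/(4·5.67×10⁻⁸) = 1.549×10⁹ K⁴.
T = (1.549×10⁹)^(1/4).

T ≈ 198 K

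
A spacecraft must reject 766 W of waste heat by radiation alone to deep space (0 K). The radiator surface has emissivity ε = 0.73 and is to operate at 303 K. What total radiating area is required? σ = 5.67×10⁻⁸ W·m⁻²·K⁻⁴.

A ≈ 2.20 m²

P = εσA T⁴ ⇒ A = P/(εσT⁴).
T⁴ = 8.429×10⁹ K⁴.
A = 766/(0.73 × 5.67×10⁻⁸ × 8.429×10⁹).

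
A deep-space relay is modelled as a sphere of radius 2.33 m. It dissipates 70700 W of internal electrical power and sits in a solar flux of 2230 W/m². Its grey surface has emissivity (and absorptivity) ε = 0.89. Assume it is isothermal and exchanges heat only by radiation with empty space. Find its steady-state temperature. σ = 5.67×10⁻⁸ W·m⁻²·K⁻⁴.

T ≈ 417 K

At steady state, absorbed solar power + internal power = radiated power.
Absorbed: α·S·A_cross = 0.89·2230·17.06 = 33850 W (cross-section πr²).
Total input = 33850 + 70700 = 1.045×10⁵ W.
Radiated: εσ·A_surf·T⁴ with A_surf = 4πr² = 68.22 m².
T⁴ = 1.045×10⁵/(0.89·5.67×10⁻⁸·68.22) = 3.037×10¹⁰ K⁴.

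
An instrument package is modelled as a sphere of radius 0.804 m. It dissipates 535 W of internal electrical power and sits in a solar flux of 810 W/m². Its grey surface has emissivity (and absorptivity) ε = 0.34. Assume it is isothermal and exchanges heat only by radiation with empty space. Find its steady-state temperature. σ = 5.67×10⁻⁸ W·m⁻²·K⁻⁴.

At steady state, absorbed solar power + internal power = radiated power.
Absorbed: α·S·A_cross = 0.34·810·2.031 = 559.3 W (cross-section πr²).
Total input = 559.3 + 535 = 1094 W.
Radiated: εσ·A_surf·T⁴ with A_surf = 4πr² = 8.123 m².
T⁴ = 1094/(0.34·5.67×10⁻⁸·8.123) = 6.988×10⁹ K⁴.

T ≈ 289 K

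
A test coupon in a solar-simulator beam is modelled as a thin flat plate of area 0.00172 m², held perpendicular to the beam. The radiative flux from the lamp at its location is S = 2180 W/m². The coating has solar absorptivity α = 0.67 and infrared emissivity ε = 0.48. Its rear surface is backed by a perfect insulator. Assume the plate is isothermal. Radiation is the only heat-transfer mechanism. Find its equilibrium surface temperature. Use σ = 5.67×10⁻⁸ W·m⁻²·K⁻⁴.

T ≈ 481 K

At equilibrium, absorbed power = emitted power.
Absorbing cross-section = A = 0.001720 m²; emitting surface = A = 0.001720 m² (ratio 1).
αS·A_cross = εσ·A_surf·T⁴  ⇒  T⁴ = αS/(ε·1σ).
T⁴ = 0.670·2180/(0.48·1·5.67×10⁻⁸) = 5.367×10¹⁰ K⁴.
T = (5.367×10¹⁰)^(1/4).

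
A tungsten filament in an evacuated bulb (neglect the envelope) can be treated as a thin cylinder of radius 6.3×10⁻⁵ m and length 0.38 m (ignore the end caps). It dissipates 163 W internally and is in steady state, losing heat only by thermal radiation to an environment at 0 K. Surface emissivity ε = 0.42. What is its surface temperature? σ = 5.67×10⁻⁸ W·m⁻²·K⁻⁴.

T ≈ 2600 K

Steady state: internal power = radiated power, P = εσA T⁴.
Radiating area A = 2πrL = 1.504×10⁻⁴ m².
T⁴ = P/(εσA) = 163/(0.42·5.67×10⁻⁸·1.504×10⁻⁴) = 4.550×10¹³ K⁴.
T = (4.550×10¹³)^(1/4).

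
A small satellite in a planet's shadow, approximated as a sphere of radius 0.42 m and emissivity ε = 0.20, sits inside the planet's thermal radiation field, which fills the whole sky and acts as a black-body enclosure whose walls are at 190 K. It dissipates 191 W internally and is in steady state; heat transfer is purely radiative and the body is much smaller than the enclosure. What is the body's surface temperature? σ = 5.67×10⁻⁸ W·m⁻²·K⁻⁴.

T ≈ 307 K

For a small grey body in a large enclosure, net radiated power = εσA(T⁴ − T_w⁴).
Steady state: P = εσA(T⁴ − T_w⁴) with A = 4πr² = 2.217 m².
T⁴ = P/(εσA) + T_w⁴ = 191/(0.20·5.67×10⁻⁸·2.217) + (190)⁴
    = 7.598×10⁹ + 1.303×10⁹ = 8.901×10⁹ K⁴.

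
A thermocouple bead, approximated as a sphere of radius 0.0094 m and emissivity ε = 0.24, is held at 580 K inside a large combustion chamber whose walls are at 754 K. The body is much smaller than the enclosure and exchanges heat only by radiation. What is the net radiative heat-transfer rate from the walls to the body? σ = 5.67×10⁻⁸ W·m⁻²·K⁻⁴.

P_net ≈ 3.17 W

For a small grey body in a large enclosure: P_net = εσA(T_body⁴ − T_wall⁴).
A = 4πr² = 0.001110 m²; T_body⁴ − T_wall⁴ = 1.132×10¹¹ − 3.232×10¹¹ = -2.100×10¹¹ K⁴.
|P_net| = 0.24·5.67×10⁻⁸·0.001110·2.100×10¹¹.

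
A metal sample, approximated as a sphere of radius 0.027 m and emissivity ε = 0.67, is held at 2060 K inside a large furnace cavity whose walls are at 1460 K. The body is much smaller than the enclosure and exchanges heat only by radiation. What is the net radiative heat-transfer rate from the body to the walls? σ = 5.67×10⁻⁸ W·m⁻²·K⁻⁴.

P_net ≈ 4690 W

For a small grey body in a large enclosure: P_net = εσA(T_body⁴ − T_wall⁴).
A = 4πr² = 0.009161 m²; T_body⁴ − T_wall⁴ = 1.801×10¹³ − 4.544×10¹² = 1.346×10¹³ K⁴.
|P_net| = 0.67·5.67×10⁻⁸·0.009161·1.346×10¹³.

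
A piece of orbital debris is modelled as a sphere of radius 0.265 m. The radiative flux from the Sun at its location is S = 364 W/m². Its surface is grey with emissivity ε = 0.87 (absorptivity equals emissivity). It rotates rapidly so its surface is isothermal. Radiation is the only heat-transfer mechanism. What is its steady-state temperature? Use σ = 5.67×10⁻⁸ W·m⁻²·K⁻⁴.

At equilibrium, absorbed power = emitted power.
Absorbing cross-section = πr² = 0.2206 m²; emitting surface = 4πr² = 0.8825 m² (ratio 4).
εS·A_cross = εσ·A_surf·T⁴  ⇒  T⁴ = S/(4σ)   (ε cancels).
T⁴ = 364/(4·5.67×10⁻⁸) = 1.605×10⁹ K⁴.
T = (1.605×10⁹)^(1/4).

T ≈ 200 K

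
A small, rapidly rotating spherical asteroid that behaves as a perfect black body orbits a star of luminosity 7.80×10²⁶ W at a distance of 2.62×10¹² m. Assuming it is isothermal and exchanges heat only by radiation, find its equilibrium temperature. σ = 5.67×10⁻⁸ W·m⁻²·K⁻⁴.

T ≈ 79.5 K

First find the stellar flux at distance d: S = L/(4πd²) = 7.80×10²⁶/(4π·(2.62×10¹²)²) = 9.042 W/m².
For an isothermal sphere, absorbed (1−a)S·πr² = emitted σ·4πr²·T⁴, so T⁴ = (1−a)S/(4σ).
T⁴ = 1.00·9.042/(4·5.67×10⁻⁸) = 3.987×10⁷ K⁴.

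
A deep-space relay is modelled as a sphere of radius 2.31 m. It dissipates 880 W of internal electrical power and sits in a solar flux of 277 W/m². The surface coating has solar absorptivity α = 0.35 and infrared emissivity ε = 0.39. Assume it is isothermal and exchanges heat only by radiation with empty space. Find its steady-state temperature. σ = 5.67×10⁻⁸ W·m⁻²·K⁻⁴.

At steady state, absorbed solar power + internal power = radiated power.
Absorbed: α·S·A_cross = 0.35·277·16.76 = 1625 W (cross-section πr²).
Total input = 1625 + 880 = 2505 W.
Radiated: εσ·A_surf·T⁴ with A_surf = 4πr² = 67.06 m².
T⁴ = 2505/(0.39·5.67×10⁻⁸·67.06) = 1.690×10⁹ K⁴.

T ≈ 203 K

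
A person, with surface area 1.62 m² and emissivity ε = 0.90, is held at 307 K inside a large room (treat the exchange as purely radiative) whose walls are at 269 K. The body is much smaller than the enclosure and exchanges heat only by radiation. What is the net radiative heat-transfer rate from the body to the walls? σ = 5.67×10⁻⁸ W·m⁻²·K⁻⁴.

P_net ≈ 301 W

For a small grey body in a large enclosure: P_net = εσA(T_body⁴ − T_wall⁴).
A = 1.62 m²; T_body⁴ − T_wall⁴ = 8.883×10⁹ − 5.236×10⁹ = 3.647×10⁹ K⁴.
|P_net| = 0.90·5.67×10⁻⁸·1.620·3.647×10⁹.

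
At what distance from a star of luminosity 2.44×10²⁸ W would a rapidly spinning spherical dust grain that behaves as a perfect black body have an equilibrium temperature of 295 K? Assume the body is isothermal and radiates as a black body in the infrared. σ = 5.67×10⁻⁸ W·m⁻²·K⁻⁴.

For an isothermal black-emitting sphere, (1−a)S·πr² = σ·4πr²·T⁴ ⇒ S = 4σT⁴/(1−a).
S = 4·5.67×10⁻⁸·(295)⁴/1.00 = 1718 W/m².
Flux falls as S = L/(4πd²), so d = √(L/(4πS)) = √(2.44×10²⁸/(4π·1718)).

d ≈ 1.06×10¹² m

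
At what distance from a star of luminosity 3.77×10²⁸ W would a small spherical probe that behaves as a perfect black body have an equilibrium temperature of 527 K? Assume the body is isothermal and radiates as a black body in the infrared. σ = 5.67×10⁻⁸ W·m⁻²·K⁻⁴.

For an isothermal black-emitting sphere, (1−a)S·πr² = σ·4πr²·T⁴ ⇒ S = 4σT⁴/(1−a).
S = 4·5.67×10⁻⁸·(527)⁴/1.00 = 17490 W/m².
Flux falls as S = L/(4πd²), so d = √(L/(4πS)) = √(3.77×10²⁸/(4π·17490)).

d ≈ 4.14×10¹¹ m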